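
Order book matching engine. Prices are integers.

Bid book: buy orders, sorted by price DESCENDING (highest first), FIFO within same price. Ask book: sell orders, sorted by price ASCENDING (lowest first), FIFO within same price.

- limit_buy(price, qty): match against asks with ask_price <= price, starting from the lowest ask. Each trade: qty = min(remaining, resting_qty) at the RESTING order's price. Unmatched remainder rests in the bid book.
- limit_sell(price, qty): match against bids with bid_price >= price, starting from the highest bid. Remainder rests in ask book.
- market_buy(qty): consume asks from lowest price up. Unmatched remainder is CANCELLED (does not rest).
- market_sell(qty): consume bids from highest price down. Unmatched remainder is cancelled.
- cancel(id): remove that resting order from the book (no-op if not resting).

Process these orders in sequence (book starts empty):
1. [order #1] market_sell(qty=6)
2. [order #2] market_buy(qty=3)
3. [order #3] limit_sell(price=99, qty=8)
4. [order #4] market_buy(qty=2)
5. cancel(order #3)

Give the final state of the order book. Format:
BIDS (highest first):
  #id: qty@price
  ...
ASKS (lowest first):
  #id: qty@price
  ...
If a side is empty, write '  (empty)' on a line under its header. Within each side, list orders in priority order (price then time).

After op 1 [order #1] market_sell(qty=6): fills=none; bids=[-] asks=[-]
After op 2 [order #2] market_buy(qty=3): fills=none; bids=[-] asks=[-]
After op 3 [order #3] limit_sell(price=99, qty=8): fills=none; bids=[-] asks=[#3:8@99]
After op 4 [order #4] market_buy(qty=2): fills=#4x#3:2@99; bids=[-] asks=[#3:6@99]
After op 5 cancel(order #3): fills=none; bids=[-] asks=[-]

Answer: BIDS (highest first):
  (empty)
ASKS (lowest first):
  (empty)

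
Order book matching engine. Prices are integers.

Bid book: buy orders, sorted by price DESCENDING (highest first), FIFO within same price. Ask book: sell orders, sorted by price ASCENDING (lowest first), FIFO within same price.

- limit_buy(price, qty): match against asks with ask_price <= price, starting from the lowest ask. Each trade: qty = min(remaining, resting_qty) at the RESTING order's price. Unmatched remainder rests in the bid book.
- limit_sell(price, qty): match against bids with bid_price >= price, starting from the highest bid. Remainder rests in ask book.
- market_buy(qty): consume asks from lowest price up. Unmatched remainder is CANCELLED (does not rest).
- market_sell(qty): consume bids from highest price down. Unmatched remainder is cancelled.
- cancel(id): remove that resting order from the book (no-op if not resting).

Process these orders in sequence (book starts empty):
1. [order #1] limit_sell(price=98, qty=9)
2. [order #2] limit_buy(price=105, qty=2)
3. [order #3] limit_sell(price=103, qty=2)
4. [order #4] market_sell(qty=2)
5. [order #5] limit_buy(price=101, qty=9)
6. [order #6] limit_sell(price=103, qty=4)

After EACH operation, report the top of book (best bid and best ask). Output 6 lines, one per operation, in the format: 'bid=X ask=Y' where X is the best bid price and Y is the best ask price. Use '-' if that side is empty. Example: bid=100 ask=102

After op 1 [order #1] limit_sell(price=98, qty=9): fills=none; bids=[-] asks=[#1:9@98]
After op 2 [order #2] limit_buy(price=105, qty=2): fills=#2x#1:2@98; bids=[-] asks=[#1:7@98]
After op 3 [order #3] limit_sell(price=103, qty=2): fills=none; bids=[-] asks=[#1:7@98 #3:2@103]
After op 4 [order #4] market_sell(qty=2): fills=none; bids=[-] asks=[#1:7@98 #3:2@103]
After op 5 [order #5] limit_buy(price=101, qty=9): fills=#5x#1:7@98; bids=[#5:2@101] asks=[#3:2@103]
After op 6 [order #6] limit_sell(price=103, qty=4): fills=none; bids=[#5:2@101] asks=[#3:2@103 #6:4@103]

Answer: bid=- ask=98
bid=- ask=98
bid=- ask=98
bid=- ask=98
bid=101 ask=103
bid=101 ask=103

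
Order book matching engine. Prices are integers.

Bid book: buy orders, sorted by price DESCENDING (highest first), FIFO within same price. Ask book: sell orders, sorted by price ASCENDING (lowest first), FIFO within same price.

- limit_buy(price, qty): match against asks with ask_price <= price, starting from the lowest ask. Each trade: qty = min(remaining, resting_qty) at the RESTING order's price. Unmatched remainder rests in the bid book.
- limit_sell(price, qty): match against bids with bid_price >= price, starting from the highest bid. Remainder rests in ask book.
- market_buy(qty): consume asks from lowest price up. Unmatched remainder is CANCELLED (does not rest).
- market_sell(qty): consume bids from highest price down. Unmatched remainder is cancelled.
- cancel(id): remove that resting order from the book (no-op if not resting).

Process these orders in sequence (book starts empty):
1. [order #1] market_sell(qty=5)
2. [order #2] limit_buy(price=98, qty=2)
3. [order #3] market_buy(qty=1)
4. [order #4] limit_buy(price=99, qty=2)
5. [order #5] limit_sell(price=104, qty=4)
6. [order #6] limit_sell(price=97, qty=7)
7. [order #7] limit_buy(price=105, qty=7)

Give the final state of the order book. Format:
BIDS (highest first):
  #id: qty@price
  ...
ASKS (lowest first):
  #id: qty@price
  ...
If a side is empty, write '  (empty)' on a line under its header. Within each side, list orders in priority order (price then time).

After op 1 [order #1] market_sell(qty=5): fills=none; bids=[-] asks=[-]
After op 2 [order #2] limit_buy(price=98, qty=2): fills=none; bids=[#2:2@98] asks=[-]
After op 3 [order #3] market_buy(qty=1): fills=none; bids=[#2:2@98] asks=[-]
After op 4 [order #4] limit_buy(price=99, qty=2): fills=none; bids=[#4:2@99 #2:2@98] asks=[-]
After op 5 [order #5] limit_sell(price=104, qty=4): fills=none; bids=[#4:2@99 #2:2@98] asks=[#5:4@104]
After op 6 [order #6] limit_sell(price=97, qty=7): fills=#4x#6:2@99 #2x#6:2@98; bids=[-] asks=[#6:3@97 #5:4@104]
After op 7 [order #7] limit_buy(price=105, qty=7): fills=#7x#6:3@97 #7x#5:4@104; bids=[-] asks=[-]

Answer: BIDS (highest first):
  (empty)
ASKS (lowest first):
  (empty)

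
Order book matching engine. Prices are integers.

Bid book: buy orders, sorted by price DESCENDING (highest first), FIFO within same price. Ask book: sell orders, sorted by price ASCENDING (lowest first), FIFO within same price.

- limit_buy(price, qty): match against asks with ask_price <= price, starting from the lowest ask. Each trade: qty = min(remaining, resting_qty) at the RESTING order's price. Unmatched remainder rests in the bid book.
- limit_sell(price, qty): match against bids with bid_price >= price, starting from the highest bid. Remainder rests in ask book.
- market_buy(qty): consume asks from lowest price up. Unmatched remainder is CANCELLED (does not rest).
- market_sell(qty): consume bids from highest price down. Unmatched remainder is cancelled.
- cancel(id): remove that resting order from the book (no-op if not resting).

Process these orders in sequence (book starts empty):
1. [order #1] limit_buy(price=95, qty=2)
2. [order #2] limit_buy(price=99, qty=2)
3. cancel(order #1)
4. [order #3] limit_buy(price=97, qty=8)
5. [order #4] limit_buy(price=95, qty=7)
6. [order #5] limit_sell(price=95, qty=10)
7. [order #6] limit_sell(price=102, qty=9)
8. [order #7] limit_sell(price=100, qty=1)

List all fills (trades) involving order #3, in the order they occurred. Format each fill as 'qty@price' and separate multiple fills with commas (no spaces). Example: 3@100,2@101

Answer: 8@97

Derivation:
After op 1 [order #1] limit_buy(price=95, qty=2): fills=none; bids=[#1:2@95] asks=[-]
After op 2 [order #2] limit_buy(price=99, qty=2): fills=none; bids=[#2:2@99 #1:2@95] asks=[-]
After op 3 cancel(order #1): fills=none; bids=[#2:2@99] asks=[-]
After op 4 [order #3] limit_buy(price=97, qty=8): fills=none; bids=[#2:2@99 #3:8@97] asks=[-]
After op 5 [order #4] limit_buy(price=95, qty=7): fills=none; bids=[#2:2@99 #3:8@97 #4:7@95] asks=[-]
After op 6 [order #5] limit_sell(price=95, qty=10): fills=#2x#5:2@99 #3x#5:8@97; bids=[#4:7@95] asks=[-]
After op 7 [order #6] limit_sell(price=102, qty=9): fills=none; bids=[#4:7@95] asks=[#6:9@102]
After op 8 [order #7] limit_sell(price=100, qty=1): fills=none; bids=[#4:7@95] asks=[#7:1@100 #6:9@102]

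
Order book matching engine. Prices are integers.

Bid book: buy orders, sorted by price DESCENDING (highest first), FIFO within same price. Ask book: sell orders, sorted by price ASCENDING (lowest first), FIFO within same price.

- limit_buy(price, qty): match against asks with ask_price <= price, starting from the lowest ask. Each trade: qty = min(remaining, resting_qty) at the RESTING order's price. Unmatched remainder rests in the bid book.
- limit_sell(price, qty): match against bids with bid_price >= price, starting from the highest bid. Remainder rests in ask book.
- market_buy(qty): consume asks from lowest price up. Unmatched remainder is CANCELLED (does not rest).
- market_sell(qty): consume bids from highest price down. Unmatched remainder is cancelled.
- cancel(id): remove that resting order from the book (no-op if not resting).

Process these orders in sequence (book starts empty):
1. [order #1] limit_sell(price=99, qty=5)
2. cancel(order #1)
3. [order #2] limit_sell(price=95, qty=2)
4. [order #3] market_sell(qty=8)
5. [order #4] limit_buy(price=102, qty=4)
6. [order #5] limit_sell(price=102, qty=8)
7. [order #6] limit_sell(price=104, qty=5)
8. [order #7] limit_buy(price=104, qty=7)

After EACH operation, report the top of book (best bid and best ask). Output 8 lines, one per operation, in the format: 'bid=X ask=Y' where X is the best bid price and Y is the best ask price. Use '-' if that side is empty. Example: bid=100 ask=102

Answer: bid=- ask=99
bid=- ask=-
bid=- ask=95
bid=- ask=95
bid=102 ask=-
bid=- ask=102
bid=- ask=102
bid=- ask=104

Derivation:
After op 1 [order #1] limit_sell(price=99, qty=5): fills=none; bids=[-] asks=[#1:5@99]
After op 2 cancel(order #1): fills=none; bids=[-] asks=[-]
After op 3 [order #2] limit_sell(price=95, qty=2): fills=none; bids=[-] asks=[#2:2@95]
After op 4 [order #3] market_sell(qty=8): fills=none; bids=[-] asks=[#2:2@95]
After op 5 [order #4] limit_buy(price=102, qty=4): fills=#4x#2:2@95; bids=[#4:2@102] asks=[-]
After op 6 [order #5] limit_sell(price=102, qty=8): fills=#4x#5:2@102; bids=[-] asks=[#5:6@102]
After op 7 [order #6] limit_sell(price=104, qty=5): fills=none; bids=[-] asks=[#5:6@102 #6:5@104]
After op 8 [order #7] limit_buy(price=104, qty=7): fills=#7x#5:6@102 #7x#6:1@104; bids=[-] asks=[#6:4@104]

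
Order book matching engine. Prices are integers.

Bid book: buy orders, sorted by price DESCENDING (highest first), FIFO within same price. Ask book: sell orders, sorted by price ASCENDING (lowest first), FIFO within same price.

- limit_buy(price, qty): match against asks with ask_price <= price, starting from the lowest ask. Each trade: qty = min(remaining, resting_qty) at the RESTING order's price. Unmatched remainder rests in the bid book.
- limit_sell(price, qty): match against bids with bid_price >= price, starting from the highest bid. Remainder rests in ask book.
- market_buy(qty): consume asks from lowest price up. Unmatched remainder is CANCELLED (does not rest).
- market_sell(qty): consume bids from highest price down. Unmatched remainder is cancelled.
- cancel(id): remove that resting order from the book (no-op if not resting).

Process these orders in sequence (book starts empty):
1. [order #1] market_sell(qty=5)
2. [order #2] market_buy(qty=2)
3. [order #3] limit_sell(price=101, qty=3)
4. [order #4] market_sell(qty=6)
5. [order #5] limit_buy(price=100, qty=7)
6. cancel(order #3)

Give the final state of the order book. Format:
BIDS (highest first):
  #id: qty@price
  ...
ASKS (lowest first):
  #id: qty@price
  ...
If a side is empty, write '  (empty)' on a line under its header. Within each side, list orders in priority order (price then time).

Answer: BIDS (highest first):
  #5: 7@100
ASKS (lowest first):
  (empty)

Derivation:
After op 1 [order #1] market_sell(qty=5): fills=none; bids=[-] asks=[-]
After op 2 [order #2] market_buy(qty=2): fills=none; bids=[-] asks=[-]
After op 3 [order #3] limit_sell(price=101, qty=3): fills=none; bids=[-] asks=[#3:3@101]
After op 4 [order #4] market_sell(qty=6): fills=none; bids=[-] asks=[#3:3@101]
After op 5 [order #5] limit_buy(price=100, qty=7): fills=none; bids=[#5:7@100] asks=[#3:3@101]
After op 6 cancel(order #3): fills=none; bids=[#5:7@100] asks=[-]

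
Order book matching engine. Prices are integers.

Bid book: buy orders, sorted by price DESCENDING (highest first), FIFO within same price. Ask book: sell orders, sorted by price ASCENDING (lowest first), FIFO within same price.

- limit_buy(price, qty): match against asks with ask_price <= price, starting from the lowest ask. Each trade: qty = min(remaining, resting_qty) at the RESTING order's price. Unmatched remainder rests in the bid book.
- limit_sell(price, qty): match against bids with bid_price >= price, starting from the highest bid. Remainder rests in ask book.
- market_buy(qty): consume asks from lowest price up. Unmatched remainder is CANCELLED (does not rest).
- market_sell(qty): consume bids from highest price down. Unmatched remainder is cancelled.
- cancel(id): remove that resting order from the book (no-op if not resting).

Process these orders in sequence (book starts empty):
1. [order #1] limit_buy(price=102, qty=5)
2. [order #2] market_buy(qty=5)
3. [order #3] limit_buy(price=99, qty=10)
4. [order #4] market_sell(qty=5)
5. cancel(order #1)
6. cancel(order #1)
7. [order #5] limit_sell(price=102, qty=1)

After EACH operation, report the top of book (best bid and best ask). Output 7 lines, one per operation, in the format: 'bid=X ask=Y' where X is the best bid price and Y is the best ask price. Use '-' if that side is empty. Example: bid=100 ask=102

After op 1 [order #1] limit_buy(price=102, qty=5): fills=none; bids=[#1:5@102] asks=[-]
After op 2 [order #2] market_buy(qty=5): fills=none; bids=[#1:5@102] asks=[-]
After op 3 [order #3] limit_buy(price=99, qty=10): fills=none; bids=[#1:5@102 #3:10@99] asks=[-]
After op 4 [order #4] market_sell(qty=5): fills=#1x#4:5@102; bids=[#3:10@99] asks=[-]
After op 5 cancel(order #1): fills=none; bids=[#3:10@99] asks=[-]
After op 6 cancel(order #1): fills=none; bids=[#3:10@99] asks=[-]
After op 7 [order #5] limit_sell(price=102, qty=1): fills=none; bids=[#3:10@99] asks=[#5:1@102]

Answer: bid=102 ask=-
bid=102 ask=-
bid=102 ask=-
bid=99 ask=-
bid=99 ask=-
bid=99 ask=-
bid=99 ask=102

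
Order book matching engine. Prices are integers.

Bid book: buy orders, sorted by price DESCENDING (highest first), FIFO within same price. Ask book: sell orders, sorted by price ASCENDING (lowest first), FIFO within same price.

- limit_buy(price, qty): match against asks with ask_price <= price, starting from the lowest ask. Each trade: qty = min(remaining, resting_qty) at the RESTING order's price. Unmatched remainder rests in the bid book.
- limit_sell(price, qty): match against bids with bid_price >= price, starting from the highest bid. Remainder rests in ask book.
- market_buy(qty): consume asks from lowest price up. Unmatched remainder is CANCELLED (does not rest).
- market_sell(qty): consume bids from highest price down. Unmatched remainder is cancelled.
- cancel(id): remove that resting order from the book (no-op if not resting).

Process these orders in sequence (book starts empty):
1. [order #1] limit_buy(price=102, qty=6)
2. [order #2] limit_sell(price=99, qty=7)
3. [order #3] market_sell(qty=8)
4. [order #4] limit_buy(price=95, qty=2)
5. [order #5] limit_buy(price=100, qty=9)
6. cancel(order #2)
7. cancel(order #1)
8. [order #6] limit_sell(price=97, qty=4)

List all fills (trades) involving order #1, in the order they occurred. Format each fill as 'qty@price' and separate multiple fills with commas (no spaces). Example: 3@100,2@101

Answer: 6@102

Derivation:
After op 1 [order #1] limit_buy(price=102, qty=6): fills=none; bids=[#1:6@102] asks=[-]
After op 2 [order #2] limit_sell(price=99, qty=7): fills=#1x#2:6@102; bids=[-] asks=[#2:1@99]
After op 3 [order #3] market_sell(qty=8): fills=none; bids=[-] asks=[#2:1@99]
After op 4 [order #4] limit_buy(price=95, qty=2): fills=none; bids=[#4:2@95] asks=[#2:1@99]
After op 5 [order #5] limit_buy(price=100, qty=9): fills=#5x#2:1@99; bids=[#5:8@100 #4:2@95] asks=[-]
After op 6 cancel(order #2): fills=none; bids=[#5:8@100 #4:2@95] asks=[-]
After op 7 cancel(order #1): fills=none; bids=[#5:8@100 #4:2@95] asks=[-]
After op 8 [order #6] limit_sell(price=97, qty=4): fills=#5x#6:4@100; bids=[#5:4@100 #4:2@95] asks=[-]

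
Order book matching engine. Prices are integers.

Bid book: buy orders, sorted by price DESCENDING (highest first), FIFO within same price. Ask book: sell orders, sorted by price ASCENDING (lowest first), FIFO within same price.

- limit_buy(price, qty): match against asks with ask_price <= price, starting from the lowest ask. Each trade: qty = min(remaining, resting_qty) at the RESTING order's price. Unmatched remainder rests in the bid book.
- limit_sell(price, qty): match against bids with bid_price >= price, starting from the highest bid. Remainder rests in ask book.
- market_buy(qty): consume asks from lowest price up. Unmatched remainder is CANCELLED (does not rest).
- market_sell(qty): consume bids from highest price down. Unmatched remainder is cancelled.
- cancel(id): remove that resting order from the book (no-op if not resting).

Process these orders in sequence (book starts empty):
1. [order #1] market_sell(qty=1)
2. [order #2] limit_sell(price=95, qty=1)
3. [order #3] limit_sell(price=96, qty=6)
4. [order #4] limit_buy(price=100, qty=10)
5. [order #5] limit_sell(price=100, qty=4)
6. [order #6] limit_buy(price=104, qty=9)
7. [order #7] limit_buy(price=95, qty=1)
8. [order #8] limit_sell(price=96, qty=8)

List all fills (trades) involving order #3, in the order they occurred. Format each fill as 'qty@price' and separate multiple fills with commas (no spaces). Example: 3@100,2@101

After op 1 [order #1] market_sell(qty=1): fills=none; bids=[-] asks=[-]
After op 2 [order #2] limit_sell(price=95, qty=1): fills=none; bids=[-] asks=[#2:1@95]
After op 3 [order #3] limit_sell(price=96, qty=6): fills=none; bids=[-] asks=[#2:1@95 #3:6@96]
After op 4 [order #4] limit_buy(price=100, qty=10): fills=#4x#2:1@95 #4x#3:6@96; bids=[#4:3@100] asks=[-]
After op 5 [order #5] limit_sell(price=100, qty=4): fills=#4x#5:3@100; bids=[-] asks=[#5:1@100]
After op 6 [order #6] limit_buy(price=104, qty=9): fills=#6x#5:1@100; bids=[#6:8@104] asks=[-]
After op 7 [order #7] limit_buy(price=95, qty=1): fills=none; bids=[#6:8@104 #7:1@95] asks=[-]
After op 8 [order #8] limit_sell(price=96, qty=8): fills=#6x#8:8@104; bids=[#7:1@95] asks=[-]

Answer: 6@96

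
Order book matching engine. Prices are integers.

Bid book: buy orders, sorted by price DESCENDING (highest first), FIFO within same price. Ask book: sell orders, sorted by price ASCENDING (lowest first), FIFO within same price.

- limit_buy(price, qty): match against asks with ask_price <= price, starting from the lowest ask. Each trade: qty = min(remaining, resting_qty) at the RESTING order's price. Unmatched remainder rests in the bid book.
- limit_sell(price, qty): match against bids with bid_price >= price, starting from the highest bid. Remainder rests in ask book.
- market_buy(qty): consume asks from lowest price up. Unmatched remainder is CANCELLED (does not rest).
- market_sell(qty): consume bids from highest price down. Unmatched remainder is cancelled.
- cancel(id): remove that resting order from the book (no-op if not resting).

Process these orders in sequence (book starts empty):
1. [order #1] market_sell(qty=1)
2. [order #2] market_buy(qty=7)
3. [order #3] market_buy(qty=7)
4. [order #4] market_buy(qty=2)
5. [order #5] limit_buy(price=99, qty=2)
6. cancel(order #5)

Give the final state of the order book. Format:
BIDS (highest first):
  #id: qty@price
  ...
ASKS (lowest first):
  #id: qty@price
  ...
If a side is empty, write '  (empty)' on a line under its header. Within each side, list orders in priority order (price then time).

After op 1 [order #1] market_sell(qty=1): fills=none; bids=[-] asks=[-]
After op 2 [order #2] market_buy(qty=7): fills=none; bids=[-] asks=[-]
After op 3 [order #3] market_buy(qty=7): fills=none; bids=[-] asks=[-]
After op 4 [order #4] market_buy(qty=2): fills=none; bids=[-] asks=[-]
After op 5 [order #5] limit_buy(price=99, qty=2): fills=none; bids=[#5:2@99] asks=[-]
After op 6 cancel(order #5): fills=none; bids=[-] asks=[-]

Answer: BIDS (highest first):
  (empty)
ASKS (lowest first):
  (empty)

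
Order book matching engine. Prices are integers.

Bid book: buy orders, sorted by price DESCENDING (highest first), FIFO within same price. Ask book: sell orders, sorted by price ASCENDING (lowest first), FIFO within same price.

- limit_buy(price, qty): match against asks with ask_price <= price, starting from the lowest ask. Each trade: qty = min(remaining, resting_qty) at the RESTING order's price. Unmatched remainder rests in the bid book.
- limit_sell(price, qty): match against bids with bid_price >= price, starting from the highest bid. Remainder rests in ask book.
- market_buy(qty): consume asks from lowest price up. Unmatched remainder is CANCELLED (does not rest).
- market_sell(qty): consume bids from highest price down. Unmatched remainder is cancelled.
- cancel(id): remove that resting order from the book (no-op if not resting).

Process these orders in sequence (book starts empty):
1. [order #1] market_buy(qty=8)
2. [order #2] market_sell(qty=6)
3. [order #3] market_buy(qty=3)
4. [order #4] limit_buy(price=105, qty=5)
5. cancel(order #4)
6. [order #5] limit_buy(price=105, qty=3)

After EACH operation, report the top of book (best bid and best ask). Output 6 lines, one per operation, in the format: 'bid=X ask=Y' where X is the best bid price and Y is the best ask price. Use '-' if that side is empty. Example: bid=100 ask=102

Answer: bid=- ask=-
bid=- ask=-
bid=- ask=-
bid=105 ask=-
bid=- ask=-
bid=105 ask=-

Derivation:
After op 1 [order #1] market_buy(qty=8): fills=none; bids=[-] asks=[-]
After op 2 [order #2] market_sell(qty=6): fills=none; bids=[-] asks=[-]
After op 3 [order #3] market_buy(qty=3): fills=none; bids=[-] asks=[-]
After op 4 [order #4] limit_buy(price=105, qty=5): fills=none; bids=[#4:5@105] asks=[-]
After op 5 cancel(order #4): fills=none; bids=[-] asks=[-]
After op 6 [order #5] limit_buy(price=105, qty=3): fills=none; bids=[#5:3@105] asks=[-]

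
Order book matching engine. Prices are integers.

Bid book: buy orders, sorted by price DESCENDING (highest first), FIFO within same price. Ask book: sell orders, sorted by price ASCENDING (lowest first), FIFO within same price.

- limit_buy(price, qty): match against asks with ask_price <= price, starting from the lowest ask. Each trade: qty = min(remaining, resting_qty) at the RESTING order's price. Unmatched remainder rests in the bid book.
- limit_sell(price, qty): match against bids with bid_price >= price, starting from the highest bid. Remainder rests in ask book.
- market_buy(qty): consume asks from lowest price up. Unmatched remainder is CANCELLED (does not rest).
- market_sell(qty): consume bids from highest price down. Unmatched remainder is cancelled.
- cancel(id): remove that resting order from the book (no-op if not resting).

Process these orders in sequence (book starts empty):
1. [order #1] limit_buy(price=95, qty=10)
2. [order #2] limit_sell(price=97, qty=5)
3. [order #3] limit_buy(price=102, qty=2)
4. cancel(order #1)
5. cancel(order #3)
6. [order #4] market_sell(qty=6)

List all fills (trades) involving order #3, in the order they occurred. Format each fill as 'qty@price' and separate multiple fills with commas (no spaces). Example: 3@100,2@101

After op 1 [order #1] limit_buy(price=95, qty=10): fills=none; bids=[#1:10@95] asks=[-]
After op 2 [order #2] limit_sell(price=97, qty=5): fills=none; bids=[#1:10@95] asks=[#2:5@97]
After op 3 [order #3] limit_buy(price=102, qty=2): fills=#3x#2:2@97; bids=[#1:10@95] asks=[#2:3@97]
After op 4 cancel(order #1): fills=none; bids=[-] asks=[#2:3@97]
After op 5 cancel(order #3): fills=none; bids=[-] asks=[#2:3@97]
After op 6 [order #4] market_sell(qty=6): fills=none; bids=[-] asks=[#2:3@97]

Answer: 2@97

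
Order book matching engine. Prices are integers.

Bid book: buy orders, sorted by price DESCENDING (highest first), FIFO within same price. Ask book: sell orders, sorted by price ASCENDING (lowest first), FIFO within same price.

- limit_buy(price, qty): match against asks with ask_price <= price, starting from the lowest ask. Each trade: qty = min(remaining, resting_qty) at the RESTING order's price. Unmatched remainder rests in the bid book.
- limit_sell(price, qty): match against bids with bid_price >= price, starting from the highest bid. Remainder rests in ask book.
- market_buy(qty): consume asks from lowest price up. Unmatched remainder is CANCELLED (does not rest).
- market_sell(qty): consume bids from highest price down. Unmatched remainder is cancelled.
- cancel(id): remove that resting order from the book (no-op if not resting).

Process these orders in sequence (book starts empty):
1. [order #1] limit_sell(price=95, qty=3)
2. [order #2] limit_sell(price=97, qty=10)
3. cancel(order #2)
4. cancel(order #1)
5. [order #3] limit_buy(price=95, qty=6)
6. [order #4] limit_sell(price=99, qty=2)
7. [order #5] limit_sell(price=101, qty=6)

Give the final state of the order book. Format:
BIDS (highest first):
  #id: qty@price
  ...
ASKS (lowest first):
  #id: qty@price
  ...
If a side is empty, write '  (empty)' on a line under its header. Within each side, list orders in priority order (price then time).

Answer: BIDS (highest first):
  #3: 6@95
ASKS (lowest first):
  #4: 2@99
  #5: 6@101

Derivation:
After op 1 [order #1] limit_sell(price=95, qty=3): fills=none; bids=[-] asks=[#1:3@95]
After op 2 [order #2] limit_sell(price=97, qty=10): fills=none; bids=[-] asks=[#1:3@95 #2:10@97]
After op 3 cancel(order #2): fills=none; bids=[-] asks=[#1:3@95]
After op 4 cancel(order #1): fills=none; bids=[-] asks=[-]
After op 5 [order #3] limit_buy(price=95, qty=6): fills=none; bids=[#3:6@95] asks=[-]
After op 6 [order #4] limit_sell(price=99, qty=2): fills=none; bids=[#3:6@95] asks=[#4:2@99]
After op 7 [order #5] limit_sell(price=101, qty=6): fills=none; bids=[#3:6@95] asks=[#4:2@99 #5:6@101]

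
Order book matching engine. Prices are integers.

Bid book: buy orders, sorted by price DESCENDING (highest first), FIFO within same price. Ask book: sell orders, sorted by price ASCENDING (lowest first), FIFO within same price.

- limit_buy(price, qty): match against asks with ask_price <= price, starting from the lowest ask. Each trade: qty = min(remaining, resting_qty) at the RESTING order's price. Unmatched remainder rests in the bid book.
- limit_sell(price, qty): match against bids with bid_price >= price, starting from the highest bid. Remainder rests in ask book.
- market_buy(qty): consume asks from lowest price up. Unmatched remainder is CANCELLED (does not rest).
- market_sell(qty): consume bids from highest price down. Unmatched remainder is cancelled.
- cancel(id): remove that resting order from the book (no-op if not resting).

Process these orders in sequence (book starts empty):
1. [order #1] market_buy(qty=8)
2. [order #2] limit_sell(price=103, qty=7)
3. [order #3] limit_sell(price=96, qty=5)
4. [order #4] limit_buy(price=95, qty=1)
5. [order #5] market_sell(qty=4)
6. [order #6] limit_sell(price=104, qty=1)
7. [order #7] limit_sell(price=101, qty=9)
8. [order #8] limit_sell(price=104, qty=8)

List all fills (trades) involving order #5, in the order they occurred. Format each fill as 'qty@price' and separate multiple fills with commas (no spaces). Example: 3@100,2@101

After op 1 [order #1] market_buy(qty=8): fills=none; bids=[-] asks=[-]
After op 2 [order #2] limit_sell(price=103, qty=7): fills=none; bids=[-] asks=[#2:7@103]
After op 3 [order #3] limit_sell(price=96, qty=5): fills=none; bids=[-] asks=[#3:5@96 #2:7@103]
After op 4 [order #4] limit_buy(price=95, qty=1): fills=none; bids=[#4:1@95] asks=[#3:5@96 #2:7@103]
After op 5 [order #5] market_sell(qty=4): fills=#4x#5:1@95; bids=[-] asks=[#3:5@96 #2:7@103]
After op 6 [order #6] limit_sell(price=104, qty=1): fills=none; bids=[-] asks=[#3:5@96 #2:7@103 #6:1@104]
After op 7 [order #7] limit_sell(price=101, qty=9): fills=none; bids=[-] asks=[#3:5@96 #7:9@101 #2:7@103 #6:1@104]
After op 8 [order #8] limit_sell(price=104, qty=8): fills=none; bids=[-] asks=[#3:5@96 #7:9@101 #2:7@103 #6:1@104 #8:8@104]

Answer: 1@95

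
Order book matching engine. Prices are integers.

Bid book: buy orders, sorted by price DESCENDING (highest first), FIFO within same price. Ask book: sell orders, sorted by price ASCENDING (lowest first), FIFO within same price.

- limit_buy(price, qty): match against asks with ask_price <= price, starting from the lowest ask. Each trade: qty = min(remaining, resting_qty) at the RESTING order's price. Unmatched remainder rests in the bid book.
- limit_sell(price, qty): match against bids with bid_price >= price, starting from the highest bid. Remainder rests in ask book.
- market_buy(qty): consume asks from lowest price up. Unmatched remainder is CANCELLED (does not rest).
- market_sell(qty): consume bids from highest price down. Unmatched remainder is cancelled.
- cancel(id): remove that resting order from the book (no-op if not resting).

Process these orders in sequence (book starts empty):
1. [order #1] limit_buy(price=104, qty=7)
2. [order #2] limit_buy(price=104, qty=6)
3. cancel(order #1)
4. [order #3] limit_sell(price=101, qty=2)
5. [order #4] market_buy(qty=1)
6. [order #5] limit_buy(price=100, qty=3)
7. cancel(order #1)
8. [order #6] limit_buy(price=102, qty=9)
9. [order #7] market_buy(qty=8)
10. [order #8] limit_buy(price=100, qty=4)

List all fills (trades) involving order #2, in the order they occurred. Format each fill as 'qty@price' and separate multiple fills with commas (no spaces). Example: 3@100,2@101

After op 1 [order #1] limit_buy(price=104, qty=7): fills=none; bids=[#1:7@104] asks=[-]
After op 2 [order #2] limit_buy(price=104, qty=6): fills=none; bids=[#1:7@104 #2:6@104] asks=[-]
After op 3 cancel(order #1): fills=none; bids=[#2:6@104] asks=[-]
After op 4 [order #3] limit_sell(price=101, qty=2): fills=#2x#3:2@104; bids=[#2:4@104] asks=[-]
After op 5 [order #4] market_buy(qty=1): fills=none; bids=[#2:4@104] asks=[-]
After op 6 [order #5] limit_buy(price=100, qty=3): fills=none; bids=[#2:4@104 #5:3@100] asks=[-]
After op 7 cancel(order #1): fills=none; bids=[#2:4@104 #5:3@100] asks=[-]
After op 8 [order #6] limit_buy(price=102, qty=9): fills=none; bids=[#2:4@104 #6:9@102 #5:3@100] asks=[-]
After op 9 [order #7] market_buy(qty=8): fills=none; bids=[#2:4@104 #6:9@102 #5:3@100] asks=[-]
After op 10 [order #8] limit_buy(price=100, qty=4): fills=none; bids=[#2:4@104 #6:9@102 #5:3@100 #8:4@100] asks=[-]

Answer: 2@104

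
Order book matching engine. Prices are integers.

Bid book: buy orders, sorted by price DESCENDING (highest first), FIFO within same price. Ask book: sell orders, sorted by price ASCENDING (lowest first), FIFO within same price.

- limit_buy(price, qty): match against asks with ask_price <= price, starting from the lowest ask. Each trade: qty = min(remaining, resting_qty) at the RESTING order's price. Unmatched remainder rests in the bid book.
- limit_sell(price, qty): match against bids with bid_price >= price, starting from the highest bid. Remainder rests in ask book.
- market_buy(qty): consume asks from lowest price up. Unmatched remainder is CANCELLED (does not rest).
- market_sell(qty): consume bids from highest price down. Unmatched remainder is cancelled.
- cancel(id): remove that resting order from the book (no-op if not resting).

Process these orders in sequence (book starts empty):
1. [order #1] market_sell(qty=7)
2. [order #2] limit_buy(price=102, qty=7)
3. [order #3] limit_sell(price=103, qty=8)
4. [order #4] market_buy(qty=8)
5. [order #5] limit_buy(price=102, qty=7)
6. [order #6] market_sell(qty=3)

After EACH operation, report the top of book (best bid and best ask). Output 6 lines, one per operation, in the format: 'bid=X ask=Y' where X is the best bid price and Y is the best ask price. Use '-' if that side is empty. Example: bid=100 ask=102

Answer: bid=- ask=-
bid=102 ask=-
bid=102 ask=103
bid=102 ask=-
bid=102 ask=-
bid=102 ask=-

Derivation:
After op 1 [order #1] market_sell(qty=7): fills=none; bids=[-] asks=[-]
After op 2 [order #2] limit_buy(price=102, qty=7): fills=none; bids=[#2:7@102] asks=[-]
After op 3 [order #3] limit_sell(price=103, qty=8): fills=none; bids=[#2:7@102] asks=[#3:8@103]
After op 4 [order #4] market_buy(qty=8): fills=#4x#3:8@103; bids=[#2:7@102] asks=[-]
After op 5 [order #5] limit_buy(price=102, qty=7): fills=none; bids=[#2:7@102 #5:7@102] asks=[-]
After op 6 [order #6] market_sell(qty=3): fills=#2x#6:3@102; bids=[#2:4@102 #5:7@102] asks=[-]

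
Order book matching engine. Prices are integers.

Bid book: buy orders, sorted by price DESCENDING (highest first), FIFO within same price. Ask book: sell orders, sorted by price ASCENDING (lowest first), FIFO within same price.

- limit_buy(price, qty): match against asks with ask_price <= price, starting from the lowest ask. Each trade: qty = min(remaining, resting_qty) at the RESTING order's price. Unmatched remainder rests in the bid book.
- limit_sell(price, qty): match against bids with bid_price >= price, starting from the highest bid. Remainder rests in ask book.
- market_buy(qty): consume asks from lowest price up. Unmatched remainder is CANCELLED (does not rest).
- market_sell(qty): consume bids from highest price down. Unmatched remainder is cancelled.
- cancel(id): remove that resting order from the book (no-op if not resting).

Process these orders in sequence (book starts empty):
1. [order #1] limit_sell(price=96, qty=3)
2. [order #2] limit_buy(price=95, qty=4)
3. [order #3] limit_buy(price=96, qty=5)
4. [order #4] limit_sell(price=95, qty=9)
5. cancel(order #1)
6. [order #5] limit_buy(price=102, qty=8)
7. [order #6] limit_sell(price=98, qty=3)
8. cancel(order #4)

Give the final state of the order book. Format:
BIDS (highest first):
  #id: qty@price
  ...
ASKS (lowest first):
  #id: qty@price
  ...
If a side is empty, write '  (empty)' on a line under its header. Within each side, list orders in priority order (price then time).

After op 1 [order #1] limit_sell(price=96, qty=3): fills=none; bids=[-] asks=[#1:3@96]
After op 2 [order #2] limit_buy(price=95, qty=4): fills=none; bids=[#2:4@95] asks=[#1:3@96]
After op 3 [order #3] limit_buy(price=96, qty=5): fills=#3x#1:3@96; bids=[#3:2@96 #2:4@95] asks=[-]
After op 4 [order #4] limit_sell(price=95, qty=9): fills=#3x#4:2@96 #2x#4:4@95; bids=[-] asks=[#4:3@95]
After op 5 cancel(order #1): fills=none; bids=[-] asks=[#4:3@95]
After op 6 [order #5] limit_buy(price=102, qty=8): fills=#5x#4:3@95; bids=[#5:5@102] asks=[-]
After op 7 [order #6] limit_sell(price=98, qty=3): fills=#5x#6:3@102; bids=[#5:2@102] asks=[-]
After op 8 cancel(order #4): fills=none; bids=[#5:2@102] asks=[-]

Answer: BIDS (highest first):
  #5: 2@102
ASKS (lowest first):
  (empty)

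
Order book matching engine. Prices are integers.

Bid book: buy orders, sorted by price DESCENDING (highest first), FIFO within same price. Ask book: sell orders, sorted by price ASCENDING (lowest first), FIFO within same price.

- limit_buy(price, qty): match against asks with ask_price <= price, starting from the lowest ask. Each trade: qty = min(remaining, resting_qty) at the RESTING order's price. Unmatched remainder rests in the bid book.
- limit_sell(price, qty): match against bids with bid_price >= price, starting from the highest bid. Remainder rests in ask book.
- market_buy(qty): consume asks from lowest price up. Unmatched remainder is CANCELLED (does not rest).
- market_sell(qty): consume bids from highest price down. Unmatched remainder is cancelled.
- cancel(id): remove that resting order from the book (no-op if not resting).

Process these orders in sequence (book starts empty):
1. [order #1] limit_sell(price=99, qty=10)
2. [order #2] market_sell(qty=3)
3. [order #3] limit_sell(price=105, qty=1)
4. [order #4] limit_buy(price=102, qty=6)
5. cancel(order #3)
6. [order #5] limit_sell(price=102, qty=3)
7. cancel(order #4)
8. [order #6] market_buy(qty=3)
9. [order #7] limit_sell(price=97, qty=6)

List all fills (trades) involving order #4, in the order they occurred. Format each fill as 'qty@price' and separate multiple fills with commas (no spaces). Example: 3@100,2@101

After op 1 [order #1] limit_sell(price=99, qty=10): fills=none; bids=[-] asks=[#1:10@99]
After op 2 [order #2] market_sell(qty=3): fills=none; bids=[-] asks=[#1:10@99]
After op 3 [order #3] limit_sell(price=105, qty=1): fills=none; bids=[-] asks=[#1:10@99 #3:1@105]
After op 4 [order #4] limit_buy(price=102, qty=6): fills=#4x#1:6@99; bids=[-] asks=[#1:4@99 #3:1@105]
After op 5 cancel(order #3): fills=none; bids=[-] asks=[#1:4@99]
After op 6 [order #5] limit_sell(price=102, qty=3): fills=none; bids=[-] asks=[#1:4@99 #5:3@102]
After op 7 cancel(order #4): fills=none; bids=[-] asks=[#1:4@99 #5:3@102]
After op 8 [order #6] market_buy(qty=3): fills=#6x#1:3@99; bids=[-] asks=[#1:1@99 #5:3@102]
After op 9 [order #7] limit_sell(price=97, qty=6): fills=none; bids=[-] asks=[#7:6@97 #1:1@99 #5:3@102]

Answer: 6@99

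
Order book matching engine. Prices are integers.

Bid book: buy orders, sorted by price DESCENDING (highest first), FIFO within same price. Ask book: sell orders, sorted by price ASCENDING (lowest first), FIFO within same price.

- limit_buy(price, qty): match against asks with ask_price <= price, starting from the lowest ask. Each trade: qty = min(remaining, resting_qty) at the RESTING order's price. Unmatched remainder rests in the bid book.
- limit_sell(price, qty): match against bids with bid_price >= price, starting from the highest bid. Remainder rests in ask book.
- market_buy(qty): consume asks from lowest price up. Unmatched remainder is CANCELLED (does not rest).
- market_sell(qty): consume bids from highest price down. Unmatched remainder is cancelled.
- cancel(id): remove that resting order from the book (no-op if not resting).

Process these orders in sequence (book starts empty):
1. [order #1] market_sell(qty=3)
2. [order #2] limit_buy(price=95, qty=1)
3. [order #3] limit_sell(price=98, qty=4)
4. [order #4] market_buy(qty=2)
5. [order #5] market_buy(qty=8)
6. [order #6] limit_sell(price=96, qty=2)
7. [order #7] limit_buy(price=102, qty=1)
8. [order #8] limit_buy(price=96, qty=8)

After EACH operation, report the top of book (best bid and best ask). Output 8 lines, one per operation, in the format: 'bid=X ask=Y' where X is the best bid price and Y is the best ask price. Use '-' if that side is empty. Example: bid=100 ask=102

Answer: bid=- ask=-
bid=95 ask=-
bid=95 ask=98
bid=95 ask=98
bid=95 ask=-
bid=95 ask=96
bid=95 ask=96
bid=96 ask=-

Derivation:
After op 1 [order #1] market_sell(qty=3): fills=none; bids=[-] asks=[-]
After op 2 [order #2] limit_buy(price=95, qty=1): fills=none; bids=[#2:1@95] asks=[-]
After op 3 [order #3] limit_sell(price=98, qty=4): fills=none; bids=[#2:1@95] asks=[#3:4@98]
After op 4 [order #4] market_buy(qty=2): fills=#4x#3:2@98; bids=[#2:1@95] asks=[#3:2@98]
After op 5 [order #5] market_buy(qty=8): fills=#5x#3:2@98; bids=[#2:1@95] asks=[-]
After op 6 [order #6] limit_sell(price=96, qty=2): fills=none; bids=[#2:1@95] asks=[#6:2@96]
After op 7 [order #7] limit_buy(price=102, qty=1): fills=#7x#6:1@96; bids=[#2:1@95] asks=[#6:1@96]
After op 8 [order #8] limit_buy(price=96, qty=8): fills=#8x#6:1@96; bids=[#8:7@96 #2:1@95] asks=[-]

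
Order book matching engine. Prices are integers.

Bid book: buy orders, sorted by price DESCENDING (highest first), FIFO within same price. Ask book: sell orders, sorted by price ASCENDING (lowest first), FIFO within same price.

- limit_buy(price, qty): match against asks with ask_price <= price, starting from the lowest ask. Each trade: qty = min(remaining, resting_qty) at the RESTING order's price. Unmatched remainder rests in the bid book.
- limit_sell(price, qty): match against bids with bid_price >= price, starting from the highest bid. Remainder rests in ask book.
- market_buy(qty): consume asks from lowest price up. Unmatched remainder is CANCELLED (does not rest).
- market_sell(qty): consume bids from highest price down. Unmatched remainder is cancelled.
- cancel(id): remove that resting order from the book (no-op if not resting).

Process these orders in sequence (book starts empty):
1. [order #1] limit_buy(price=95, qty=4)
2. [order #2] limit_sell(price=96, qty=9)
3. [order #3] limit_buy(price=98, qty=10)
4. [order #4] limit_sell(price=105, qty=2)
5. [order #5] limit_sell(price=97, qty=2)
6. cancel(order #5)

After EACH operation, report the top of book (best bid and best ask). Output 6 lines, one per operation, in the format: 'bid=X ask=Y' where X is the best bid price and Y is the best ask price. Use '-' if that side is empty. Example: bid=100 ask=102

Answer: bid=95 ask=-
bid=95 ask=96
bid=98 ask=-
bid=98 ask=105
bid=95 ask=97
bid=95 ask=105

Derivation:
After op 1 [order #1] limit_buy(price=95, qty=4): fills=none; bids=[#1:4@95] asks=[-]
After op 2 [order #2] limit_sell(price=96, qty=9): fills=none; bids=[#1:4@95] asks=[#2:9@96]
After op 3 [order #3] limit_buy(price=98, qty=10): fills=#3x#2:9@96; bids=[#3:1@98 #1:4@95] asks=[-]
After op 4 [order #4] limit_sell(price=105, qty=2): fills=none; bids=[#3:1@98 #1:4@95] asks=[#4:2@105]
After op 5 [order #5] limit_sell(price=97, qty=2): fills=#3x#5:1@98; bids=[#1:4@95] asks=[#5:1@97 #4:2@105]
After op 6 cancel(order #5): fills=none; bids=[#1:4@95] asks=[#4:2@105]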